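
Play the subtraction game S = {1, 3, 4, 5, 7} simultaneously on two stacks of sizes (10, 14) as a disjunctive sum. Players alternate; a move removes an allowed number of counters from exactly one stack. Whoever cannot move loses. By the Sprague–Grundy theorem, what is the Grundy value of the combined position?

All stacks use S = {1, 3, 4, 5, 7}:
n :  0  1  2  3  4  5  6  7  8  9 10 11 12 13 14
G :  0  1  0  1  2  3  2  3  0  1  0  1  2  3  2
Stack A: G(10) = 0.
Stack B: G(14) = 2.
Combined Grundy value = 0 ⊕ 2 = 2.

2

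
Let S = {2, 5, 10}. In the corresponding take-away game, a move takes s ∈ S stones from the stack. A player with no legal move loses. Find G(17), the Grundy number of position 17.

n :  0  1  2  3  4  5  6  7  8  9 10 11 12 13 14 15 16 17
G :  0  0  1  1  0  2  1  0  0  1  1  2  2  3  3  0  0  1

1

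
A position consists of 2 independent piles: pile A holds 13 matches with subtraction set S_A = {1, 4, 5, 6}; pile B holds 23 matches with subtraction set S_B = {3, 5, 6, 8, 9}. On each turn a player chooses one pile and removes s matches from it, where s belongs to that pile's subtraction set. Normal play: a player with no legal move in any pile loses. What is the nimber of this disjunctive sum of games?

Pile A, S = {1, 4, 5, 6}:
n :  0  1  2  3  4  5  6  7  8  9 10 11 12 13
G :  0  1  0  1  2  3  2  3  4  0  1  0  1  2
G_A(13) = 2.
Pile B, S = {3, 5, 6, 8, 9}:
n :  0  1  2  3  4  5  6  7  8  9 10 11 12 13 14 15 16 17 18 19 20 21 22 23
G :  0  0  0  1  1  1  2  2  2  3  3  3  0  0  0  1  1  1  2  2  2  3  3  3
G_B(23) = 3.
Combined Grundy value = 2 ⊕ 3 = 1.

1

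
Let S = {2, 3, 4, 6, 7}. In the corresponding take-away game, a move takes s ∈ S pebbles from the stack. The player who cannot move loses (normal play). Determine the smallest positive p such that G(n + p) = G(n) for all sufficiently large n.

G(0) = 0
G(1) = mex{} = 0
G(2) = mex{0} = 1
G(3) = mex{0,0} = 1
G(4) = mex{1,0,0} = 2
G(5) = mex{1,1,0} = 2
G(6) = mex{2,1,1,0} = 3
G(7) = mex{2,2,1,0,0} = 3
G(8) = mex{3,2,2,1,0} = 4
G(9) = mex{3,3,2,1,1} = 0
G(10) = mex{4,3,3,2,1} = 0
G(11) = mex{0,4,3,2,2} = 1
G(12) = mex{0,0,4,3,2} = 1
G(13) = mex{1,0,0,3,3} = 2
G(14) = mex{1,1,0,4,3} = 2
G(15) = mex{2,1,1,0,4} = 3
G(16) = mex{2,2,1,0,0} = 3
G(17) = mex{3,2,2,1,0} = 4
G(18) = mex{3,3,2,1,1} = 0
G(19) = mex{4,3,3,2,1} = 0
G(n+9) = G(n) holds for n = 0,…,6 (a full window of length max(S) = 7), so the sequence is purely periodic with period 9.

9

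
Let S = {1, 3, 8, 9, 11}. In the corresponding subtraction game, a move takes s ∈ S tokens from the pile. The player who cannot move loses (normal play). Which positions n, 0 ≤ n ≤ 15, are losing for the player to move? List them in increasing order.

0, 2, 4, 6

G(0) = 0
G(1) = mex{0} = 1
G(2) = mex{1} = 0
G(3) = mex{0,0} = 1
G(4) = mex{1,1} = 0
G(5) = mex{0,0} = 1
G(6) = mex{1,1} = 0
G(7) = mex{0,0} = 1
G(8) = mex{1,1,0} = 2
G(9) = mex{2,0,1,0} = 3
G(10) = mex{3,1,0,1} = 2
G(11) = mex{2,2,1,0,0} = 3
G(12) = mex{3,3,0,1,1} = 2
G(13) = mex{2,2,1,0,0} = 3
G(14) = mex{3,3,0,1,1} = 2
G(15) = mex{2,2,1,0,0} = 3
P-positions are exactly the n with G(n) = 0.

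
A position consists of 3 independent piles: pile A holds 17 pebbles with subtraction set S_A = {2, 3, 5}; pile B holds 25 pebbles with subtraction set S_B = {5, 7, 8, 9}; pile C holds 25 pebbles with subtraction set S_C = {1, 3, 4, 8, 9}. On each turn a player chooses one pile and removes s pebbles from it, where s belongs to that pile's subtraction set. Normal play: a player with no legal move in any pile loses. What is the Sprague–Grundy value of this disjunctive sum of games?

2

Pile A, S = {2, 3, 5}:
n :  0  1  2  3  4  5  6  7  8  9 10 11 12 13 14 15 16 17
G :  0  0  1  1  2  2  3  0  0  1  1  2  2  3  0  0  1  1
G_A(17) = 1.
Pile B, S = {5, 7, 8, 9}:
G(0) = 0
G(1) = mex{} = 0
G(2) = mex{} = 0
G(3) = mex{} = 0
G(4) = mex{} = 0
G(5) = mex{0} = 1
G(6) = mex{0} = 1
G(7) = mex{0,0} = 1
G(8) = mex{0,0,0} = 1
G(9) = mex{0,0,0,0} = 1
G(10) = mex{1,0,0,0} = 2
G(11) = mex{1,0,0,0} = 2
G(12) = mex{1,1,0,0} = 2
G(13) = mex{1,1,1,0} = 2
G(14) = mex{1,1,1,1} = 0
G(15) = mex{2,1,1,1} = 0
G(16) = mex{2,1,1,1} = 0
G(17) = mex{2,2,1,1} = 0
G(18) = mex{2,2,2,1} = 0
G(19) = mex{0,2,2,2} = 1
G(20) = mex{0,2,2,2} = 1
G(21) = mex{0,0,2,2} = 1
G(22) = mex{0,0,0,2} = 1
G(23) = mex{0,0,0,0} = 1
G(24) = mex{1,0,0,0} = 2
G(25) = mex{1,0,0,0} = 2
G_B(25) = 2.
Pile C, S = {1, 3, 4, 8, 9}:
n :  0  1  2  3  4  5  6  7  8  9 10 11 12 13 14 15 16 17 18 19 20 21 22 23 24 25
G :  0  1  0  1  2  3  2  0  1  4  3  2  0  1  0  1  2  3  2  0  1  4  3  2  0  1
G_C(25) = 1.
Combined Grundy value = 1 ⊕ 2 ⊕ 1 = 2.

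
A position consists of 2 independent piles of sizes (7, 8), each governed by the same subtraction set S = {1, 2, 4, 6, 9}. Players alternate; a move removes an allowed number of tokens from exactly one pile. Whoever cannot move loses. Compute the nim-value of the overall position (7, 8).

All piles use S = {1, 2, 4, 6, 9}:
G(0) = 0
G(1) = mex{0} = 1
G(2) = mex{1,0} = 2
G(3) = mex{2,1} = 0
G(4) = mex{0,2,0} = 1
G(5) = mex{1,0,1} = 2
G(6) = mex{2,1,2,0} = 3
G(7) = mex{3,2,0,1} = 4
G(8) = mex{4,3,1,2} = 0
Pile A: G(7) = 4.
Pile B: G(8) = 0.
Combined Grundy value = 4 ⊕ 0 = 4.

4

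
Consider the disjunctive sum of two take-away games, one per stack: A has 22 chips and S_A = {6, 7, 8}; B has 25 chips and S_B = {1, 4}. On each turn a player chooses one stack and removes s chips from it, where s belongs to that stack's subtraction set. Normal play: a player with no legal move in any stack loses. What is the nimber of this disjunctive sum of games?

1

Stack A, S = {6, 7, 8}:
G(0) = 0
G(1) = mex{} = 0
G(2) = mex{} = 0
G(3) = mex{} = 0
G(4) = mex{} = 0
G(5) = mex{} = 0
G(6) = mex{0} = 1
G(7) = mex{0,0} = 1
G(8) = mex{0,0,0} = 1
G(9) = mex{0,0,0} = 1
G(10) = mex{0,0,0} = 1
G(11) = mex{0,0,0} = 1
G(12) = mex{1,0,0} = 2
G(13) = mex{1,1,0} = 2
G(14) = mex{1,1,1} = 0
G(15) = mex{1,1,1} = 0
G(16) = mex{1,1,1} = 0
G(17) = mex{1,1,1} = 0
G(18) = mex{2,1,1} = 0
G(19) = mex{2,2,1} = 0
G(20) = mex{0,2,2} = 1
G(21) = mex{0,0,2} = 1
G(22) = mex{0,0,0} = 1
G_A(22) = 1.
Stack B, S = {1, 4}:
n :  0  1  2  3  4  5  6  7  8  9 10 11 12 13 14 15 16 17 18 19 20 21 22 23 24 25
G :  0  1  0  1  2  0  1  0  1  2  0  1  0  1  2  0  1  0  1  2  0  1  0  1  2  0
G_B(25) = 0.
Combined Grundy value = 1 ⊕ 0 = 1.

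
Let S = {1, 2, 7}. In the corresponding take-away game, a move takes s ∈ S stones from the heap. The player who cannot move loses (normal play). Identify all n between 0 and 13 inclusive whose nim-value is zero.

G(0) = 0
G(1) = mex{0} = 1
G(2) = mex{1,0} = 2
G(3) = mex{2,1} = 0
G(4) = mex{0,2} = 1
G(5) = mex{1,0} = 2
G(6) = mex{2,1} = 0
G(7) = mex{0,2,0} = 1
G(8) = mex{1,0,1} = 2
G(9) = mex{2,1,2} = 0
G(10) = mex{0,2,0} = 1
G(11) = mex{1,0,1} = 2
G(12) = mex{2,1,2} = 0
G(13) = mex{0,2,0} = 1
P-positions are exactly the n with G(n) = 0.

0, 3, 6, 9, 12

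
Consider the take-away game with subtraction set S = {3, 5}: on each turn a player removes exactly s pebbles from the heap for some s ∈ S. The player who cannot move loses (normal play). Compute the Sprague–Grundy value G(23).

2

G(0) = 0
G(1) = mex{} = 0
G(2) = mex{} = 0
G(3) = mex{0} = 1
G(4) = mex{0} = 1
G(5) = mex{0,0} = 1
G(6) = mex{1,0} = 2
G(7) = mex{1,0} = 2
G(8) = mex{1,1} = 0
G(9) = mex{2,1} = 0
G(10) = mex{2,1} = 0
G(11) = mex{0,2} = 1
G(12) = mex{0,2} = 1
G(13) = mex{0,0} = 1
G(14) = mex{1,0} = 2
G(15) = mex{1,0} = 2
G(16) = mex{1,1} = 0
G(17) = mex{2,1} = 0
G(18) = mex{2,1} = 0
G(19) = mex{0,2} = 1
G(20) = mex{0,2} = 1
G(21) = mex{0,0} = 1
G(22) = mex{1,0} = 2
G(23) = mex{1,0} = 2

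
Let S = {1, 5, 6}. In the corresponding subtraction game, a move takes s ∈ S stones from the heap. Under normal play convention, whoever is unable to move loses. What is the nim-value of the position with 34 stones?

1

n :  0  1  2  3  4  5  6  7  8  9 10 11 12 13 14 15 16 17 18 19 20 21 22 23 24 25 26 27 28 29 30 31 32 33 34
G :  0  1  0  1  0  1  2  3  2  3  2  0  1  0  1  0  1  2  3  2  3  2  0  1  0  1  0  1  2  3  2  3  2  0  1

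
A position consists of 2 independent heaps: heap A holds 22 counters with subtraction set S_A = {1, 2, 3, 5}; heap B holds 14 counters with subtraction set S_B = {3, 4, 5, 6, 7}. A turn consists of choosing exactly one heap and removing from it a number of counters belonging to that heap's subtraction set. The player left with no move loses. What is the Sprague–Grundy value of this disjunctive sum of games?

Heap A, S = {1, 2, 3, 5}:
G(0) = 0
G(1) = mex{0} = 1
G(2) = mex{1,0} = 2
G(3) = mex{2,1,0} = 3
G(4) = mex{3,2,1} = 0
G(5) = mex{0,3,2,0} = 1
G(6) = mex{1,0,3,1} = 2
G(7) = mex{2,1,0,2} = 3
G(8) = mex{3,2,1,3} = 0
G(9) = mex{0,3,2,0} = 1
G(10) = mex{1,0,3,1} = 2
G(11) = mex{2,1,0,2} = 3
G(12) = mex{3,2,1,3} = 0
G(13) = mex{0,3,2,0} = 1
G(14) = mex{1,0,3,1} = 2
G(15) = mex{2,1,0,2} = 3
G(16) = mex{3,2,1,3} = 0
G(17) = mex{0,3,2,0} = 1
G(18) = mex{1,0,3,1} = 2
G(19) = mex{2,1,0,2} = 3
G(20) = mex{3,2,1,3} = 0
G(21) = mex{0,3,2,0} = 1
G(22) = mex{1,0,3,1} = 2
G_A(22) = 2.
Heap B, S = {3, 4, 5, 6, 7}:
n :  0  1  2  3  4  5  6  7  8  9 10 11 12 13 14
G :  0  0  0  1  1  1  2  2  2  3  0  0  0  1  1
G_B(14) = 1.
Combined Grundy value = 2 ⊕ 1 = 3.

3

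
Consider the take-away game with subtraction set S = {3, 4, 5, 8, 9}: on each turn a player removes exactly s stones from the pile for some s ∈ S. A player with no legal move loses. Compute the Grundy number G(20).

2

G(0) = 0
G(1) = mex{} = 0
G(2) = mex{} = 0
G(3) = mex{0} = 1
G(4) = mex{0,0} = 1
G(5) = mex{0,0,0} = 1
G(6) = mex{1,0,0} = 2
G(7) = mex{1,1,0} = 2
G(8) = mex{1,1,1,0} = 2
G(9) = mex{2,1,1,0,0} = 3
G(10) = mex{2,2,1,0,0} = 3
G(11) = mex{2,2,2,1,0} = 3
G(12) = mex{3,2,2,1,1} = 0
G(13) = mex{3,3,2,1,1} = 0
G(14) = mex{3,3,3,2,1} = 0
G(15) = mex{0,3,3,2,2} = 1
G(16) = mex{0,0,3,2,2} = 1
G(17) = mex{0,0,0,3,2} = 1
G(18) = mex{1,0,0,3,3} = 2
G(19) = mex{1,1,0,3,3} = 2
G(20) = mex{1,1,1,0,3} = 2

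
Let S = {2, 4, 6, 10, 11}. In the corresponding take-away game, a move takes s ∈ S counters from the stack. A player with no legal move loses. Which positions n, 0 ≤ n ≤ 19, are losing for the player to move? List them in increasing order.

0, 1, 8, 9, 16, 17

G(0) = 0
G(1) = mex{} = 0
G(2) = mex{0} = 1
G(3) = mex{0} = 1
G(4) = mex{1,0} = 2
G(5) = mex{1,0} = 2
G(6) = mex{2,1,0} = 3
G(7) = mex{2,1,0} = 3
G(8) = mex{3,2,1} = 0
G(9) = mex{3,2,1} = 0
G(10) = mex{0,3,2,0} = 1
G(11) = mex{0,3,2,0,0} = 1
G(12) = mex{1,0,3,1,0} = 2
G(13) = mex{1,0,3,1,1} = 2
G(14) = mex{2,1,0,2,1} = 3
G(15) = mex{2,1,0,2,2} = 3
G(16) = mex{3,2,1,3,2} = 0
G(17) = mex{3,2,1,3,3} = 0
G(18) = mex{0,3,2,0,3} = 1
G(19) = mex{0,3,2,0,0} = 1
P-positions are exactly the n with G(n) = 0.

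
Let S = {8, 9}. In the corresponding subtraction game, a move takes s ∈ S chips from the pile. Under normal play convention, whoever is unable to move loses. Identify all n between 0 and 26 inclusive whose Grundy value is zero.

G(0) = 0
G(1) = mex{} = 0
G(2) = mex{} = 0
G(3) = mex{} = 0
G(4) = mex{} = 0
G(5) = mex{} = 0
G(6) = mex{} = 0
G(7) = mex{} = 0
G(8) = mex{0} = 1
G(9) = mex{0,0} = 1
G(10) = mex{0,0} = 1
G(11) = mex{0,0} = 1
G(12) = mex{0,0} = 1
G(13) = mex{0,0} = 1
G(14) = mex{0,0} = 1
G(15) = mex{0,0} = 1
G(16) = mex{1,0} = 2
G(17) = mex{1,1} = 0
G(18) = mex{1,1} = 0
G(19) = mex{1,1} = 0
G(20) = mex{1,1} = 0
G(21) = mex{1,1} = 0
G(22) = mex{1,1} = 0
G(23) = mex{1,1} = 0
G(24) = mex{2,1} = 0
G(25) = mex{0,2} = 1
G(26) = mex{0,0} = 1
P-positions are exactly the n with G(n) = 0.

0, 1, 2, 3, 4, 5, 6, 7, 17, 18, 19, 20, 21, 22, 23, 24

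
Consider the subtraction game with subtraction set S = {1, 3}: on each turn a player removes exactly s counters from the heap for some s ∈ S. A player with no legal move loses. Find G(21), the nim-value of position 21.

G(0) = 0
G(1) = mex{0} = 1
G(2) = mex{1} = 0
G(3) = mex{0,0} = 1
G(4) = mex{1,1} = 0
G(5) = mex{0,0} = 1
G(6) = mex{1,1} = 0
G(7) = mex{0,0} = 1
G(8) = mex{1,1} = 0
G(9) = mex{0,0} = 1
G(10) = mex{1,1} = 0
G(11) = mex{0,0} = 1
G(12) = mex{1,1} = 0
G(13) = mex{0,0} = 1
G(14) = mex{1,1} = 0
G(15) = mex{0,0} = 1
G(16) = mex{1,1} = 0
G(17) = mex{0,0} = 1
G(18) = mex{1,1} = 0
G(19) = mex{0,0} = 1
G(20) = mex{1,1} = 0
G(21) = mex{0,0} = 1

1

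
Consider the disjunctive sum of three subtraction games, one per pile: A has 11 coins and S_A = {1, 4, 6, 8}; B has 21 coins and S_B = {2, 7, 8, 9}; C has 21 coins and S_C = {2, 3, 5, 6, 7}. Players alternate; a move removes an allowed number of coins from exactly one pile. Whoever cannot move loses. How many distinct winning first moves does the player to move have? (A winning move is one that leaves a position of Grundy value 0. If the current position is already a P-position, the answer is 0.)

Pile A, S = {1, 4, 6, 8}:
G(0) = 0
G(1) = mex{0} = 1
G(2) = mex{1} = 0
G(3) = mex{0} = 1
G(4) = mex{1,0} = 2
G(5) = mex{2,1} = 0
G(6) = mex{0,0,0} = 1
G(7) = mex{1,1,1} = 0
G(8) = mex{0,2,0,0} = 1
G(9) = mex{1,0,1,1} = 2
G(10) = mex{2,1,2,0} = 3
G(11) = mex{3,0,0,1} = 2
G_A(11) = 2.
Pile B, S = {2, 7, 8, 9}:
n :  0  1  2  3  4  5  6  7  8  9 10 11 12 13 14 15 16 17 18 19 20 21
G :  0  0  1  1  0  0  1  1  2  2  3  3  2  2  3  0  0  1  1  0  0  1
G_B(21) = 1.
Pile C, S = {2, 3, 5, 6, 7}:
n :  0  1  2  3  4  5  6  7  8  9 10 11 12 13 14 15 16 17 18 19 20 21
G :  0  0  1  1  2  2  3  3  4  0  0  1  1  2  2  3  3  4  0  0  1  1
G_C(21) = 1.
Combined Grundy value = 2 ⊕ 1 ⊕ 1 = 2.
A winning move leaves total XOR = 0, i.e. changes one component's Grundy value g to g ⊕ X where X is the current total.
Pile A: need g' = 2⊕2 = 0. Options: 11−1→G=3, 11−4→G=0, 11−6→G=0, 11−8→G=1. Hits: 2.
Pile B: need g' = 1⊕2 = 3. Options: 21−2→G=0, 21−7→G=3, 21−8→G=2, 21−9→G=2. Hits: 1.
Pile C: need g' = 1⊕2 = 3. Options: 21−2→G=0, 21−3→G=0, 21−5→G=3, 21−6→G=3, 21−7→G=2. Hits: 2.

5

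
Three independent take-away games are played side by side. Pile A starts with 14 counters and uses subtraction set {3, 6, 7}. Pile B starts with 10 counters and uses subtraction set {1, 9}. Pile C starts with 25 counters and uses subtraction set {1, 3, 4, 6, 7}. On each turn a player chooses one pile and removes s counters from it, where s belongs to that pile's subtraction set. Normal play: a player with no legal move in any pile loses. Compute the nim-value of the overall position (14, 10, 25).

Pile A, S = {3, 6, 7}:
n :  0  1  2  3  4  5  6  7  8  9 10 11 12 13 14
G :  0  0  0  1  1  1  2  2  2  3  0  0  0  1  1
G_A(14) = 1.
Pile B, S = {1, 9}:
G(0) = 0
G(1) = mex{0} = 1
G(2) = mex{1} = 0
G(3) = mex{0} = 1
G(4) = mex{1} = 0
G(5) = mex{0} = 1
G(6) = mex{1} = 0
G(7) = mex{0} = 1
G(8) = mex{1} = 0
G(9) = mex{0,0} = 1
G(10) = mex{1,1} = 0
G_B(10) = 0.
Pile C, S = {1, 3, 4, 6, 7}:
G(0) = 0
G(1) = mex{0} = 1
G(2) = mex{1} = 0
G(3) = mex{0,0} = 1
G(4) = mex{1,1,0} = 2
G(5) = mex{2,0,1} = 3
G(6) = mex{3,1,0,0} = 2
G(7) = mex{2,2,1,1,0} = 3
G(8) = mex{3,3,2,0,1} = 4
G(9) = mex{4,2,3,1,0} = 5
G(10) = mex{5,3,2,2,1} = 0
G(11) = mex{0,4,3,3,2} = 1
G(12) = mex{1,5,4,2,3} = 0
G(13) = mex{0,0,5,3,2} = 1
G(14) = mex{1,1,0,4,3} = 2
G(15) = mex{2,0,1,5,4} = 3
G(16) = mex{3,1,0,0,5} = 2
G(17) = mex{2,2,1,1,0} = 3
G(18) = mex{3,3,2,0,1} = 4
G(19) = mex{4,2,3,1,0} = 5
G(20) = mex{5,3,2,2,1} = 0
G(21) = mex{0,4,3,3,2} = 1
G(22) = mex{1,5,4,2,3} = 0
G(23) = mex{0,0,5,3,2} = 1
G(24) = mex{1,1,0,4,3} = 2
G(25) = mex{2,0,1,5,4} = 3
G_C(25) = 3.
Combined Grundy value = 1 ⊕ 0 ⊕ 3 = 2.

2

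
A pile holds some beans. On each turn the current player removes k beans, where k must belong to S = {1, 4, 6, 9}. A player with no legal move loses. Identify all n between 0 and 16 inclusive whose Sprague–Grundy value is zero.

0, 2, 5, 7, 10, 12, 15

G(0) = 0
G(1) = mex{0} = 1
G(2) = mex{1} = 0
G(3) = mex{0} = 1
G(4) = mex{1,0} = 2
G(5) = mex{2,1} = 0
G(6) = mex{0,0,0} = 1
G(7) = mex{1,1,1} = 0
G(8) = mex{0,2,0} = 1
G(9) = mex{1,0,1,0} = 2
G(10) = mex{2,1,2,1} = 0
G(11) = mex{0,0,0,0} = 1
G(12) = mex{1,1,1,1} = 0
G(13) = mex{0,2,0,2} = 1
G(14) = mex{1,0,1,0} = 2
G(15) = mex{2,1,2,1} = 0
G(16) = mex{0,0,0,0} = 1
P-positions are exactly the n with G(n) = 0.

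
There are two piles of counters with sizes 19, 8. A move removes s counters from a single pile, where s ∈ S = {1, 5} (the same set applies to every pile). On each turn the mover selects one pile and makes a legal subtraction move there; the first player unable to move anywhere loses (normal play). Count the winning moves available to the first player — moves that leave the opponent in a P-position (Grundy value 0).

4

All piles use S = {1, 5}:
G(0) = 0
G(1) = mex{0} = 1
G(2) = mex{1} = 0
G(3) = mex{0} = 1
G(4) = mex{1} = 0
G(5) = mex{0,0} = 1
G(6) = mex{1,1} = 0
G(7) = mex{0,0} = 1
G(8) = mex{1,1} = 0
G(9) = mex{0,0} = 1
G(10) = mex{1,1} = 0
G(11) = mex{0,0} = 1
G(12) = mex{1,1} = 0
G(13) = mex{0,0} = 1
G(14) = mex{1,1} = 0
G(15) = mex{0,0} = 1
G(16) = mex{1,1} = 0
G(17) = mex{0,0} = 1
G(18) = mex{1,1} = 0
G(19) = mex{0,0} = 1
Pile A: G(19) = 1.
Pile B: G(8) = 0.
Combined Grundy value = 1 ⊕ 0 = 1.
A winning move leaves total XOR = 0, i.e. changes one component's Grundy value g to g ⊕ X where X is the current total.
Pile A: need g' = 1⊕1 = 0. Options: 19−1→G=0, 19−5→G=0. Hits: 2.
Pile B: need g' = 0⊕1 = 1. Options: 8−1→G=1, 8−5→G=1. Hits: 2.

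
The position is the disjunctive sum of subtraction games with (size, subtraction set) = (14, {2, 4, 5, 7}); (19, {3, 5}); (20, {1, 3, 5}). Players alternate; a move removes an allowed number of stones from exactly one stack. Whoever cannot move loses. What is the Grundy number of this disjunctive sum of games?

3

Stack A, S = {2, 4, 5, 7}:
n :  0  1  2  3  4  5  6  7  8  9 10 11 12 13 14
G :  0  0  1  1  2  2  3  3  4  0  0  1  1  2  2
G_A(14) = 2.
Stack B, S = {3, 5}:
G(0) = 0
G(1) = mex{} = 0
G(2) = mex{} = 0
G(3) = mex{0} = 1
G(4) = mex{0} = 1
G(5) = mex{0,0} = 1
G(6) = mex{1,0} = 2
G(7) = mex{1,0} = 2
G(8) = mex{1,1} = 0
G(9) = mex{2,1} = 0
G(10) = mex{2,1} = 0
G(11) = mex{0,2} = 1
G(12) = mex{0,2} = 1
G(13) = mex{0,0} = 1
G(14) = mex{1,0} = 2
G(15) = mex{1,0} = 2
G(16) = mex{1,1} = 0
G(17) = mex{2,1} = 0
G(18) = mex{2,1} = 0
G(19) = mex{0,2} = 1
G_B(19) = 1.
Stack C, S = {1, 3, 5}:
n :  0  1  2  3  4  5  6  7  8  9 10 11 12 13 14 15 16 17 18 19 20
G :  0  1  0  1  0  1  0  1  0  1  0  1  0  1  0  1  0  1  0  1  0
G_C(20) = 0.
Combined Grundy value = 2 ⊕ 1 ⊕ 0 = 3.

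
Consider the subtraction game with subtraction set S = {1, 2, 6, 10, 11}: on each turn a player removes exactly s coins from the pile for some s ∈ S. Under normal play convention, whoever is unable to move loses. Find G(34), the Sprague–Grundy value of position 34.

3

n :  0  1  2  3  4  5  6  7  8  9 10 11 12 13 14 15 16 17 18 19 20 21 22 23 24 25 26 27 28 29 30 31 32 33 34
G :  0  1  2  0  1  2  3  0  1  2  3  4  0  1  2  0  1  2  3  0  1  2  3  4  0  1  2  0  1  2  3  0  1  2  3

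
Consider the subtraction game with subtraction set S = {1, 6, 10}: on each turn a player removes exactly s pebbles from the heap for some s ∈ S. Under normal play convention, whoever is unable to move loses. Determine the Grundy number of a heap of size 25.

n :  0  1  2  3  4  5  6  7  8  9 10 11 12 13 14 15 16 17 18 19 20 21 22 23 24 25
G :  0  1  0  1  0  1  2  0  1  0  1  0  1  2  3  2  0  1  0  1  0  1  2  0  1  0

0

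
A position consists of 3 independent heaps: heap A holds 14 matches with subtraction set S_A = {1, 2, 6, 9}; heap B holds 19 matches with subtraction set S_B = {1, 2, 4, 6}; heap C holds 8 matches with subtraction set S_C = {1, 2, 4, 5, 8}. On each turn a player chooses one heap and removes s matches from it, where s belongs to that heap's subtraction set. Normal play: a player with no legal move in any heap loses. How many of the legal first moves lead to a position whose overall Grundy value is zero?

7

Heap A, S = {1, 2, 6, 9}:
n :  0  1  2  3  4  5  6  7  8  9 10 11 12 13 14
G :  0  1  2  0  1  2  3  0  1  2  0  1  2  3  0
G_A(14) = 0.
Heap B, S = {1, 2, 4, 6}:
n :  0  1  2  3  4  5  6  7  8  9 10 11 12 13 14 15 16 17 18 19
G :  0  1  2  0  1  2  3  4  0  1  2  0  1  2  3  4  0  1  2  0
G_B(19) = 0.
Heap C, S = {1, 2, 4, 5, 8}:
G(0) = 0
G(1) = mex{0} = 1
G(2) = mex{1,0} = 2
G(3) = mex{2,1} = 0
G(4) = mex{0,2,0} = 1
G(5) = mex{1,0,1,0} = 2
G(6) = mex{2,1,2,1} = 0
G(7) = mex{0,2,0,2} = 1
G(8) = mex{1,0,1,0,0} = 2
G_C(8) = 2.
Combined Grundy value = 0 ⊕ 0 ⊕ 2 = 2.
A winning move leaves total XOR = 0, i.e. changes one component's Grundy value g to g ⊕ X where X is the current total.
Heap A: need g' = 0⊕2 = 2. Options: 14−1→G=3, 14−2→G=2, 14−6→G=1, 14−9→G=2. Hits: 2.
Heap B: need g' = 0⊕2 = 2. Options: 19−1→G=2, 19−2→G=1, 19−4→G=4, 19−6→G=2. Hits: 2.
Heap C: need g' = 2⊕2 = 0. Options: 8−1→G=1, 8−2→G=0, 8−4→G=1, 8−5→G=0, 8−8→G=0. Hits: 3.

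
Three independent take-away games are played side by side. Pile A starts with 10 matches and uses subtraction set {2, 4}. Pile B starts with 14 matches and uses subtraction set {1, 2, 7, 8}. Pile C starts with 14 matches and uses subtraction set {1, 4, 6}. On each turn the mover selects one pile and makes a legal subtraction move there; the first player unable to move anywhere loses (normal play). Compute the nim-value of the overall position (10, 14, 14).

Pile A, S = {2, 4}:
G(0) = 0
G(1) = mex{} = 0
G(2) = mex{0} = 1
G(3) = mex{0} = 1
G(4) = mex{1,0} = 2
G(5) = mex{1,0} = 2
G(6) = mex{2,1} = 0
G(7) = mex{2,1} = 0
G(8) = mex{0,2} = 1
G(9) = mex{0,2} = 1
G(10) = mex{1,0} = 2
G_A(10) = 2.
Pile B, S = {1, 2, 7, 8}:
G(0) = 0
G(1) = mex{0} = 1
G(2) = mex{1,0} = 2
G(3) = mex{2,1} = 0
G(4) = mex{0,2} = 1
G(5) = mex{1,0} = 2
G(6) = mex{2,1} = 0
G(7) = mex{0,2,0} = 1
G(8) = mex{1,0,1,0} = 2
G(9) = mex{2,1,2,1} = 0
G(10) = mex{0,2,0,2} = 1
G(11) = mex{1,0,1,0} = 2
G(12) = mex{2,1,2,1} = 0
G(13) = mex{0,2,0,2} = 1
G(14) = mex{1,0,1,0} = 2
G_B(14) = 2.
Pile C, S = {1, 4, 6}:
n :  0  1  2  3  4  5  6  7  8  9 10 11 12 13 14
G :  0  1  0  1  2  0  1  0  1  2  0  1  0  1  2
G_C(14) = 2.
Combined Grundy value = 2 ⊕ 2 ⊕ 2 = 2.

2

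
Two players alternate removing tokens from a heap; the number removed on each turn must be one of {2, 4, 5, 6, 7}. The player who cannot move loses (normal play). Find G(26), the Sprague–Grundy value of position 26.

n :  0  1  2  3  4  5  6  7  8  9 10 11 12 13 14 15 16 17 18 19 20 21 22 23 24 25 26
G :  0  0  1  1  2  2  3  3  4  0  0  1  1  2  2  3  3  4  0  0  1  1  2  2  3  3  4

4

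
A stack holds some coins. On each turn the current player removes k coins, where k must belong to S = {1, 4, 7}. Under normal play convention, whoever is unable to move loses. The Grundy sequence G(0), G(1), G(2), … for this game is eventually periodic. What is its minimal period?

8

G(0) = 0
G(1) = mex{0} = 1
G(2) = mex{1} = 0
G(3) = mex{0} = 1
G(4) = mex{1,0} = 2
G(5) = mex{2,1} = 0
G(6) = mex{0,0} = 1
G(7) = mex{1,1,0} = 2
G(8) = mex{2,2,1} = 0
G(9) = mex{0,0,0} = 1
G(10) = mex{1,1,1} = 0
G(11) = mex{0,2,2} = 1
G(12) = mex{1,0,0} = 2
G(13) = mex{2,1,1} = 0
G(14) = mex{0,0,2} = 1
G(15) = mex{1,1,0} = 2
G(16) = mex{2,2,1} = 0
G(17) = mex{0,0,0} = 1
G(n+8) = G(n) holds for n = 0,…,6 (a full window of length max(S) = 7), so the sequence is purely periodic with period 8.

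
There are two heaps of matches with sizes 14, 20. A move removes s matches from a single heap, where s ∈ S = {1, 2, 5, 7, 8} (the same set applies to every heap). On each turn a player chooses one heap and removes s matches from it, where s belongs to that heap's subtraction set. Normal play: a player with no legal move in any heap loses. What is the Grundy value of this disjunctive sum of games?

0

All heaps use S = {1, 2, 5, 7, 8}:
n :  0  1  2  3  4  5  6  7  8  9 10 11 12 13 14 15 16 17 18 19 20
G :  0  1  2  0  1  2  0  1  2  0  1  2  0  1  2  0  1  2  0  1  2
Heap A: G(14) = 2.
Heap B: G(20) = 2.
Combined Grundy value = 2 ⊕ 2 = 0.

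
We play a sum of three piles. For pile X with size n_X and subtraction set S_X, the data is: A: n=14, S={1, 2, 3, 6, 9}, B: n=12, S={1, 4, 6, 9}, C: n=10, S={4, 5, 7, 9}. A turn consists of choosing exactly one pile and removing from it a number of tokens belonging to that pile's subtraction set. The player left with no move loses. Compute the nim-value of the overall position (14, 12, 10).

0

Pile A, S = {1, 2, 3, 6, 9}:
n :  0  1  2  3  4  5  6  7  8  9 10 11 12 13 14
G :  0  1  2  3  0  1  2  3  0  1  2  3  0  1  2
G_A(14) = 2.
Pile B, S = {1, 4, 6, 9}:
G(0) = 0
G(1) = mex{0} = 1
G(2) = mex{1} = 0
G(3) = mex{0} = 1
G(4) = mex{1,0} = 2
G(5) = mex{2,1} = 0
G(6) = mex{0,0,0} = 1
G(7) = mex{1,1,1} = 0
G(8) = mex{0,2,0} = 1
G(9) = mex{1,0,1,0} = 2
G(10) = mex{2,1,2,1} = 0
G(11) = mex{0,0,0,0} = 1
G(12) = mex{1,1,1,1} = 0
G_B(12) = 0.
Pile C, S = {4, 5, 7, 9}:
n :  0  1  2  3  4  5  6  7  8  9 10
G :  0  0  0  0  1  1  1  1  2  2  2
G_C(10) = 2.
Combined Grundy value = 2 ⊕ 0 ⊕ 2 = 0.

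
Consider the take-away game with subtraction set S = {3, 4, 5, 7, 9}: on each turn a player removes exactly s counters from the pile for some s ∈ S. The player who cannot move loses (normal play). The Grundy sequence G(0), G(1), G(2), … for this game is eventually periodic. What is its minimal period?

12

G(0) = 0
G(1) = mex{} = 0
G(2) = mex{} = 0
G(3) = mex{0} = 1
G(4) = mex{0,0} = 1
G(5) = mex{0,0,0} = 1
G(6) = mex{1,0,0} = 2
G(7) = mex{1,1,0,0} = 2
G(8) = mex{1,1,1,0} = 2
G(9) = mex{2,1,1,0,0} = 3
G(10) = mex{2,2,1,1,0} = 3
G(11) = mex{2,2,2,1,0} = 3
G(12) = mex{3,2,2,1,1} = 0
G(13) = mex{3,3,2,2,1} = 0
G(14) = mex{3,3,3,2,1} = 0
G(15) = mex{0,3,3,2,2} = 1
G(16) = mex{0,0,3,3,2} = 1
G(17) = mex{0,0,0,3,2} = 1
G(18) = mex{1,0,0,3,3} = 2
G(19) = mex{1,1,0,0,3} = 2
G(20) = mex{1,1,1,0,3} = 2
G(21) = mex{2,1,1,0,0} = 3
G(22) = mex{2,2,1,1,0} = 3
G(23) = mex{2,2,2,1,0} = 3
G(24) = mex{3,2,2,1,1} = 0
G(25) = mex{3,3,2,2,1} = 0
G(n+12) = G(n) holds for n = 0,…,8 (a full window of length max(S) = 9), so the sequence is purely periodic with period 12.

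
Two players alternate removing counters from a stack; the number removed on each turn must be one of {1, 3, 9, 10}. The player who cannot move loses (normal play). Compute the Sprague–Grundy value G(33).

2

n :  0  1  2  3  4  5  6  7  8  9 10 11 12 13 14 15 16 17 18 19 20 21 22 23 24 25 26 27 28 29 30 31 32 33
G :  0  1  0  1  0  1  0  1  0  1  2  3  2  3  2  3  2  3  2  0  1  0  1  0  1  0  1  0  1  2  3  2  3  2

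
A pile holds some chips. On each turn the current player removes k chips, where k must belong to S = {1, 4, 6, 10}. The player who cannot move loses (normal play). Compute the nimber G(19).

0

n :  0  1  2  3  4  5  6  7  8  9 10 11 12 13 14 15 16 17 18 19
G :  0  1  0  1  2  0  1  0  1  2  3  2  3  4  0  1  0  1  2  0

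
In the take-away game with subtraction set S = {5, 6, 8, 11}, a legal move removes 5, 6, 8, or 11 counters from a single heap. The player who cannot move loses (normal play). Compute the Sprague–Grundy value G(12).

G(0) = 0
G(1) = mex{} = 0
G(2) = mex{} = 0
G(3) = mex{} = 0
G(4) = mex{} = 0
G(5) = mex{0} = 1
G(6) = mex{0,0} = 1
G(7) = mex{0,0} = 1
G(8) = mex{0,0,0} = 1
G(9) = mex{0,0,0} = 1
G(10) = mex{1,0,0} = 2
G(11) = mex{1,1,0,0} = 2
G(12) = mex{1,1,0,0} = 2

2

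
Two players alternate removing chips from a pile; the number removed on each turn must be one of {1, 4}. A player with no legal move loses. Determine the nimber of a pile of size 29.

2

n :  0  1  2  3  4  5  6  7  8  9 10 11 12 13 14 15 16 17 18 19 20 21 22 23 24 25 26 27 28 29
G :  0  1  0  1  2  0  1  0  1  2  0  1  0  1  2  0  1  0  1  2  0  1  0  1  2  0  1  0  1  2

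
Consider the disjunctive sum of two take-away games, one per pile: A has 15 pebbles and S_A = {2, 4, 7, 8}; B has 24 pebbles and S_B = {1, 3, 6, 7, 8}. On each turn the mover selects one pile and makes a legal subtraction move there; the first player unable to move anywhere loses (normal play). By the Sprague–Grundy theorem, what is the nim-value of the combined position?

Pile A, S = {2, 4, 7, 8}:
G(0) = 0
G(1) = mex{} = 0
G(2) = mex{0} = 1
G(3) = mex{0} = 1
G(4) = mex{1,0} = 2
G(5) = mex{1,0} = 2
G(6) = mex{2,1} = 0
G(7) = mex{2,1,0} = 3
G(8) = mex{0,2,0,0} = 1
G(9) = mex{3,2,1,0} = 4
G(10) = mex{1,0,1,1} = 2
G(11) = mex{4,3,2,1} = 0
G(12) = mex{2,1,2,2} = 0
G(13) = mex{0,4,0,2} = 1
G(14) = mex{0,2,3,0} = 1
G(15) = mex{1,0,1,3} = 2
G_A(15) = 2.
Pile B, S = {1, 3, 6, 7, 8}:
n :  0  1  2  3  4  5  6  7  8  9 10 11 12 13 14 15 16 17 18 19 20 21 22 23 24
G :  0  1  0  1  0  1  2  3  2  3  2  3  4  0  1  0  1  0  1  2  3  2  3  2  3
G_B(24) = 3.
Combined Grundy value = 2 ⊕ 3 = 1.

1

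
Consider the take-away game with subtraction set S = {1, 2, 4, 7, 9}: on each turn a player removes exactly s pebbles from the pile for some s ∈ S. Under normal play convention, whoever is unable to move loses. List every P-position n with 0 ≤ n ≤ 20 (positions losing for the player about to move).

0, 3, 6, 11, 14, 17

n :  0  1  2  3  4  5  6  7  8  9 10 11 12 13 14 15 16 17 18 19 20
G :  0  1  2  0  1  2  0  1  2  3  4  0  1  2  0  1  2  0  1  2  3
P-positions are exactly the n with G(n) = 0.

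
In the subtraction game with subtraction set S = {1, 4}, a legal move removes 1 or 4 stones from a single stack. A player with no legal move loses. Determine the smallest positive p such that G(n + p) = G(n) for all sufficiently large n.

5

n :  0  1  2  3  4  5  6  7  8  9 10 11 12 13 14
G :  0  1  0  1  2  0  1  0  1  2  0  1  0  1  2
G(n+5) = G(n) holds for n = 0,…,3 (a full window of length max(S) = 4), so the sequence is purely periodic with period 5.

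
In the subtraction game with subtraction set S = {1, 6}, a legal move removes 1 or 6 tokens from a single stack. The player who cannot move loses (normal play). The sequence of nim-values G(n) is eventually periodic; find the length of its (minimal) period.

G(0) = 0
G(1) = mex{0} = 1
G(2) = mex{1} = 0
G(3) = mex{0} = 1
G(4) = mex{1} = 0
G(5) = mex{0} = 1
G(6) = mex{1,0} = 2
G(7) = mex{2,1} = 0
G(8) = mex{0,0} = 1
G(9) = mex{1,1} = 0
G(10) = mex{0,0} = 1
G(11) = mex{1,1} = 0
G(12) = mex{0,2} = 1
G(13) = mex{1,0} = 2
G(14) = mex{2,1} = 0
G(15) = mex{0,0} = 1
G(n+7) = G(n) holds for n = 0,…,5 (a full window of length max(S) = 6), so the sequence is purely periodic with period 7.

7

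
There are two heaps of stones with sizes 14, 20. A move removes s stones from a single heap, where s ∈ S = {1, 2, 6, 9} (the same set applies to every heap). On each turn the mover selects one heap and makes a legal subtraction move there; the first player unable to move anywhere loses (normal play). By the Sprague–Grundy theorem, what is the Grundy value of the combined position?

All heaps use S = {1, 2, 6, 9}:
n :  0  1  2  3  4  5  6  7  8  9 10 11 12 13 14 15 16 17 18 19 20
G :  0  1  2  0  1  2  3  0  1  2  0  1  2  3  0  1  2  0  1  2  3
Heap A: G(14) = 0.
Heap B: G(20) = 3.
Combined Grundy value = 0 ⊕ 3 = 3.

3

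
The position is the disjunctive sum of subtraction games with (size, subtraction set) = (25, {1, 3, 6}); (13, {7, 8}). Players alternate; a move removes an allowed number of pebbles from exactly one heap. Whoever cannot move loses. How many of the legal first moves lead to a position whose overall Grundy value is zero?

Heap A, S = {1, 3, 6}:
n :  0  1  2  3  4  5  6  7  8  9 10 11 12 13 14 15 16 17 18 19 20 21 22 23 24 25
G :  0  1  0  1  0  1  2  3  2  0  1  0  1  0  1  2  3  2  0  1  0  1  0  1  2  3
G_A(25) = 3.
Heap B, S = {7, 8}:
G(0) = 0
G(1) = mex{} = 0
G(2) = mex{} = 0
G(3) = mex{} = 0
G(4) = mex{} = 0
G(5) = mex{} = 0
G(6) = mex{} = 0
G(7) = mex{0} = 1
G(8) = mex{0,0} = 1
G(9) = mex{0,0} = 1
G(10) = mex{0,0} = 1
G(11) = mex{0,0} = 1
G(12) = mex{0,0} = 1
G(13) = mex{0,0} = 1
G_B(13) = 1.
Combined Grundy value = 3 ⊕ 1 = 2.
A winning move leaves total XOR = 0, i.e. changes one component's Grundy value g to g ⊕ X where X is the current total.
Heap A: need g' = 3⊕2 = 1. Options: 25−1→G=2, 25−3→G=0, 25−6→G=1. Hits: 1.
Heap B: need g' = 1⊕2 = 3. Options: 13−7→G=0, 13−8→G=0. Hits: 0.

1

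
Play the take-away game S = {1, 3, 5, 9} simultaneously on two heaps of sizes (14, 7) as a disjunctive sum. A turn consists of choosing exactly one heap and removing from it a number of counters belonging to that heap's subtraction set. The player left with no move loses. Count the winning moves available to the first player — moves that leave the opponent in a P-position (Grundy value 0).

All heaps use S = {1, 3, 5, 9}:
n :  0  1  2  3  4  5  6  7  8  9 10 11 12 13 14
G :  0  1  0  1  0  1  0  1  0  1  0  1  0  1  0
Heap A: G(14) = 0.
Heap B: G(7) = 1.
Combined Grundy value = 0 ⊕ 1 = 1.
A winning move leaves total XOR = 0, i.e. changes one component's Grundy value g to g ⊕ X where X is the current total.
Heap A: need g' = 0⊕1 = 1. Options: 14−1→G=1, 14−3→G=1, 14−5→G=1, 14−9→G=1. Hits: 4.
Heap B: need g' = 1⊕1 = 0. Options: 7−1→G=0, 7−3→G=0, 7−5→G=0. Hits: 3.

7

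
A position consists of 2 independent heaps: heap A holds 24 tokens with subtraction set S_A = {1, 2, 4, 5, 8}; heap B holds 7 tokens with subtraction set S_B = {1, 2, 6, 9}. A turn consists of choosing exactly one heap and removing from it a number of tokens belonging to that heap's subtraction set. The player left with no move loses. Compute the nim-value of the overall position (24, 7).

Heap A, S = {1, 2, 4, 5, 8}:
n :  0  1  2  3  4  5  6  7  8  9 10 11 12 13 14 15 16 17 18 19 20 21 22 23 24
G :  0  1  2  0  1  2  0  1  2  0  1  2  0  1  2  0  1  2  0  1  2  0  1  2  0
G_A(24) = 0.
Heap B, S = {1, 2, 6, 9}:
G(0) = 0
G(1) = mex{0} = 1
G(2) = mex{1,0} = 2
G(3) = mex{2,1} = 0
G(4) = mex{0,2} = 1
G(5) = mex{1,0} = 2
G(6) = mex{2,1,0} = 3
G(7) = mex{3,2,1} = 0
G_B(7) = 0.
Combined Grundy value = 0 ⊕ 0 = 0.

0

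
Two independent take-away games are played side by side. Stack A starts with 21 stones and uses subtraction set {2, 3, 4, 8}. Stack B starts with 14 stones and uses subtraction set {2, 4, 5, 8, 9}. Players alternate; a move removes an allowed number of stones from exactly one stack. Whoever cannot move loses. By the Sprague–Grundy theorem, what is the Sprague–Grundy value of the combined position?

1

Stack A, S = {2, 3, 4, 8}:
G(0) = 0
G(1) = mex{} = 0
G(2) = mex{0} = 1
G(3) = mex{0,0} = 1
G(4) = mex{1,0,0} = 2
G(5) = mex{1,1,0} = 2
G(6) = mex{2,1,1} = 0
G(7) = mex{2,2,1} = 0
G(8) = mex{0,2,2,0} = 1
G(9) = mex{0,0,2,0} = 1
G(10) = mex{1,0,0,1} = 2
G(11) = mex{1,1,0,1} = 2
G(12) = mex{2,1,1,2} = 0
G(13) = mex{2,2,1,2} = 0
G(14) = mex{0,2,2,0} = 1
G(15) = mex{0,0,2,0} = 1
G(16) = mex{1,0,0,1} = 2
G(17) = mex{1,1,0,1} = 2
G(18) = mex{2,1,1,2} = 0
G(19) = mex{2,2,1,2} = 0
G(20) = mex{0,2,2,0} = 1
G(21) = mex{0,0,2,0} = 1
G_A(21) = 1.
Stack B, S = {2, 4, 5, 8, 9}:
G(0) = 0
G(1) = mex{} = 0
G(2) = mex{0} = 1
G(3) = mex{0} = 1
G(4) = mex{1,0} = 2
G(5) = mex{1,0,0} = 2
G(6) = mex{2,1,0} = 3
G(7) = mex{2,1,1} = 0
G(8) = mex{3,2,1,0} = 4
G(9) = mex{0,2,2,0,0} = 1
G(10) = mex{4,3,2,1,0} = 5
G(11) = mex{1,0,3,1,1} = 2
G(12) = mex{5,4,0,2,1} = 3
G(13) = mex{2,1,4,2,2} = 0
G(14) = mex{3,5,1,3,2} = 0
G_B(14) = 0.
Combined Grundy value = 1 ⊕ 0 = 1.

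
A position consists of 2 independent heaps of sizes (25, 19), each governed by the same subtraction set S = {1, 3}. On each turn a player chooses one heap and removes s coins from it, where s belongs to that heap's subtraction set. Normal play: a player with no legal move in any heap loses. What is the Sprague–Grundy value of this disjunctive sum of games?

0

All heaps use S = {1, 3}:
n :  0  1  2  3  4  5  6  7  8  9 10 11 12 13 14 15 16 17 18 19 20 21 22 23 24 25
G :  0  1  0  1  0  1  0  1  0  1  0  1  0  1  0  1  0  1  0  1  0  1  0  1  0  1
Heap A: G(25) = 1.
Heap B: G(19) = 1.
Combined Grundy value = 1 ⊕ 1 = 0.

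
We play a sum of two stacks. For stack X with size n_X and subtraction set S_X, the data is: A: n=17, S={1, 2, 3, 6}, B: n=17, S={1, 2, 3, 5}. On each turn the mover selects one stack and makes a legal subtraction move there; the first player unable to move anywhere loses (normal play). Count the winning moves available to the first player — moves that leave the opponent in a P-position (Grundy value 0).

Stack A, S = {1, 2, 3, 6}:
n :  0  1  2  3  4  5  6  7  8  9 10 11 12 13 14 15 16 17
G :  0  1  2  3  0  1  2  3  0  1  2  3  0  1  2  3  0  1
G_A(17) = 1.
Stack B, S = {1, 2, 3, 5}:
n :  0  1  2  3  4  5  6  7  8  9 10 11 12 13 14 15 16 17
G :  0  1  2  3  0  1  2  3  0  1  2  3  0  1  2  3  0  1
G_B(17) = 1.
Combined Grundy value = 1 ⊕ 1 = 0.
A winning move leaves total XOR = 0, i.e. changes one component's Grundy value g to g ⊕ X where X is the current total.
Stack A: target g' = 1⊕0 = 1, but every legal move changes the Grundy value (mex property), so 0 moves.
Stack B: target g' = 1⊕0 = 1, but every legal move changes the Grundy value (mex property), so 0 moves.

0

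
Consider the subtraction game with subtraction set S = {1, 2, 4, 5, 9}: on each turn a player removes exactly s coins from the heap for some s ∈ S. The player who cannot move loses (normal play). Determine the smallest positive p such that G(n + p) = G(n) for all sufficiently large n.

13

n :  0  1  2  3  4  5  6  7  8  9 10 11 12 13 14 15 16 17 18 19 20 21 22 23 24 25 26 27
G :  0  1  2  0  1  2  0  1  2  3  4  5  3  0  1  2  0  1  2  0  1  2  3  4  5  3  0  1
G(n+13) = G(n) holds for n = 0,…,8 (a full window of length max(S) = 9), so the sequence is purely periodic with period 13.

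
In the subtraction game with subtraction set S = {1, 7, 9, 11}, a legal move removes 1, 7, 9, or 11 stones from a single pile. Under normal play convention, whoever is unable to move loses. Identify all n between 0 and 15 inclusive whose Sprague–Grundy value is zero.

0, 2, 4, 6, 8, 10, 12, 14

G(0) = 0
G(1) = mex{0} = 1
G(2) = mex{1} = 0
G(3) = mex{0} = 1
G(4) = mex{1} = 0
G(5) = mex{0} = 1
G(6) = mex{1} = 0
G(7) = mex{0,0} = 1
G(8) = mex{1,1} = 0
G(9) = mex{0,0,0} = 1
G(10) = mex{1,1,1} = 0
G(11) = mex{0,0,0,0} = 1
G(12) = mex{1,1,1,1} = 0
G(13) = mex{0,0,0,0} = 1
G(14) = mex{1,1,1,1} = 0
G(15) = mex{0,0,0,0} = 1
P-positions are exactly the n with G(n) = 0.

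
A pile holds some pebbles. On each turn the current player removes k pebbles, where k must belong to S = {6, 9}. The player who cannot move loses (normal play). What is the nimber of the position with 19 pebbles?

G(0) = 0
G(1) = mex{} = 0
G(2) = mex{} = 0
G(3) = mex{} = 0
G(4) = mex{} = 0
G(5) = mex{} = 0
G(6) = mex{0} = 1
G(7) = mex{0} = 1
G(8) = mex{0} = 1
G(9) = mex{0,0} = 1
G(10) = mex{0,0} = 1
G(11) = mex{0,0} = 1
G(12) = mex{1,0} = 2
G(13) = mex{1,0} = 2
G(14) = mex{1,0} = 2
G(15) = mex{1,1} = 0
G(16) = mex{1,1} = 0
G(17) = mex{1,1} = 0
G(18) = mex{2,1} = 0
G(19) = mex{2,1} = 0

0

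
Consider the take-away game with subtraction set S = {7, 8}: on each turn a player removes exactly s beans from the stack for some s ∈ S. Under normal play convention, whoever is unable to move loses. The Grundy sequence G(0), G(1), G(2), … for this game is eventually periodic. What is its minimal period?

15

n :  0  1  2  3  4  5  6  7  8  9 10 11 12 13 14 15 16 17 18 19 20 21 22 23 24 25 26 27 28 29 30 31
G :  0  0  0  0  0  0  0  1  1  1  1  1  1  1  2  0  0  0  0  0  0  0  1  1  1  1  1  1  1  2  0  0
G(n+15) = G(n) holds for n = 0,…,7 (a full window of length max(S) = 8), so the sequence is purely periodic with period 15.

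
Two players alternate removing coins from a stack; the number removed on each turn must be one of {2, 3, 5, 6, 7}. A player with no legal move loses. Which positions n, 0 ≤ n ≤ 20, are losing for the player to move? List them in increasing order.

0, 1, 9, 10, 18, 19

n :  0  1  2  3  4  5  6  7  8  9 10 11 12 13 14 15 16 17 18 19 20
G :  0  0  1  1  2  2  3  3  4  0  0  1  1  2  2  3  3  4  0  0  1
P-positions are exactly the n with G(n) = 0.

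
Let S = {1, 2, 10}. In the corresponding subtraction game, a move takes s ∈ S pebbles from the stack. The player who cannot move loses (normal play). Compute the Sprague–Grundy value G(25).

1

n :  0  1  2  3  4  5  6  7  8  9 10 11 12 13 14 15 16 17 18 19 20 21 22 23 24 25
G :  0  1  2  0  1  2  0  1  2  0  1  2  0  1  2  0  1  2  0  1  2  0  1  2  0  1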